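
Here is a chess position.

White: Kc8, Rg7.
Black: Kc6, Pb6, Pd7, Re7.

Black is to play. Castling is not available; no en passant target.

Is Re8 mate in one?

yes

After Re8: white king on c8; in check: yes, from the black rook on e8.
King squares — b7: attacked by Kc6; c7: attacked by Kc6; d7: attacked by Kc6; b8: attacked by Re8; d8: attacked by Re8.
White has no legal moves → checkmate.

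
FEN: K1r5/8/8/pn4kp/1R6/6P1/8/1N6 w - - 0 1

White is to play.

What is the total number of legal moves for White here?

1

White to move; king on a8.
In check: yes, from the black rook on c8.
Legal moves: Kb7.
Count: 1.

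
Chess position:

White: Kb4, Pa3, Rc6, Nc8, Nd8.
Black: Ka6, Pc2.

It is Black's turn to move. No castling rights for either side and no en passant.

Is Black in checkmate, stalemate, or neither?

checkmate

Black to move; black king on a6.
In check: yes, from the white rook on c6.
King squares — a5: attacked by Kb4; b5: attacked by Kb4; b6: attacked by Rc6; a7: attacked by Nc8; b7: attacked by Nd8.
Legal moves for Black: none.
In check with no legal moves → checkmate.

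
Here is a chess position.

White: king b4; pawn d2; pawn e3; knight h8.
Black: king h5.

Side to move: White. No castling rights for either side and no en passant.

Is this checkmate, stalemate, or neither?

White to move; white king on b4.
In check: no.
Legal moves for White: Nf7, Ng6, Kc5, Kb5, Ka5, Kc4, Ka4, Kc3, Kb3, Ka3, e4, d3, d4.
White has 13 legal moves and is not in check → neither.

neither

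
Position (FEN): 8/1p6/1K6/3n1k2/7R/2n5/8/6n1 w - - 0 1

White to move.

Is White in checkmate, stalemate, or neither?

neither

White to move; white king on b6.
In check: yes, from the black knight on d5.
King squares — a5: available; b5: attacked by Nc3; c5: available; a6: attacked by Pb7; c6: attacked by Pb7; a7: available; b7: available; c7: attacked by Nd5.
Legal moves for White: Kxb7, Ka7, Kc5, Ka5.
White is in check but has 4 legal moves → neither.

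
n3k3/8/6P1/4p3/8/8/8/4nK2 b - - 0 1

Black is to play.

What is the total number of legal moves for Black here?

Black to move; king on e8.
In check: no.
Legal moves: Kf8, Kd8, Ke7, Kd7, Nc7, Nb6, Nf3, Nd3, Ng2, Nc2, e4.
Count: 11.

11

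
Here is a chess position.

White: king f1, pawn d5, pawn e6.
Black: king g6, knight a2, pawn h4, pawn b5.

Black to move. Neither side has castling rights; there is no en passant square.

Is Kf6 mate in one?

After Kf6: white king on f1; in check: no.
White is not in check, so this cannot be checkmate.

no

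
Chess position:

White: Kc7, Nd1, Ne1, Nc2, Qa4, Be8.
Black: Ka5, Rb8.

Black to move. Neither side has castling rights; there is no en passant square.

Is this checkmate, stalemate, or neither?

Black to move; black king on a5.
In check: yes, from the white queen on a4.
King squares — a4: attacked by Be8; b4: attacked by Nc2; b5: attacked by Qa4; a6: attacked by Qa4; b6: attacked by Kc7.
Legal moves for Black: none.
In check with no legal moves → checkmate.

checkmate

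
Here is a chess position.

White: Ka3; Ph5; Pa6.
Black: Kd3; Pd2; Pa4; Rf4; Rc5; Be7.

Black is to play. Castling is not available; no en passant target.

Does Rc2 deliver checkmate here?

After Rc2: white king on a3; in check: yes, from the black bishop on e7.
King squares — a2: attacked by Rc2; b2: attacked by Rc2; b3: attacked by Pa4; a4: attacked by Rf4; b4: attacked by Rf4.
White has no legal moves → checkmate.

yes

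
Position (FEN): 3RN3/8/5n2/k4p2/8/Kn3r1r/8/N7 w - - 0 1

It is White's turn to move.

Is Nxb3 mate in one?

After Nxb3: black king on a5; in check: yes, from the white knight on b3.
Black has 4 legal replies: Kb6, Ka6, Kb5, Rxb3+.
In check but a legal move exists → not checkmate.

no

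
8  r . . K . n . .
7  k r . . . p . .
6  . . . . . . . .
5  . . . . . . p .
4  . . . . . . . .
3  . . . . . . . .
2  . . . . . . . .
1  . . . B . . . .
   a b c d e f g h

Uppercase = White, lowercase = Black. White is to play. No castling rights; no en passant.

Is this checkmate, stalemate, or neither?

checkmate

White to move; white king on d8.
In check: yes, from the black rook on a8.
King squares — c7: attacked by Rb7; d7: attacked by Rb7; e7: attacked by Rb7; c8: attacked by Ra8; e8: attacked by Ra8.
Legal moves for White: none.
In check with no legal moves → checkmate.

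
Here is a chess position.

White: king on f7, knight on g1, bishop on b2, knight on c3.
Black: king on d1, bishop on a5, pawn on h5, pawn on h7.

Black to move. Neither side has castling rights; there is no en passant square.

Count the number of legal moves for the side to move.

Black to move; king on d1.
In check: yes, from the white knight on c3.
Legal moves: Kd2, Kc2, Ke1, Bxc3.
Count: 4.

4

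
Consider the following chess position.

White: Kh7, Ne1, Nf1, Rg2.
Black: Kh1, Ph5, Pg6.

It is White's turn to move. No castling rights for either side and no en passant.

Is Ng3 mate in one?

After Ng3: black king on h1; in check: yes, from the white knight on g3.
King squares — g1: attacked by Rg2; g2: attacked by Ne1; h2: attacked by Rg2.
Black has no legal moves → checkmate.

yes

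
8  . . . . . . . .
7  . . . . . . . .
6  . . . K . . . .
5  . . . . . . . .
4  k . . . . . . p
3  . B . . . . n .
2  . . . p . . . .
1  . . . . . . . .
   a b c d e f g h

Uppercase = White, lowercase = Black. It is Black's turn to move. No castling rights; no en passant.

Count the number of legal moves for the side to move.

5

Black to move; king on a4.
In check: yes, from the white bishop on b3.
Legal moves: Kb5, Ka5, Kb4, Kxb3, Ka3.
Count: 5.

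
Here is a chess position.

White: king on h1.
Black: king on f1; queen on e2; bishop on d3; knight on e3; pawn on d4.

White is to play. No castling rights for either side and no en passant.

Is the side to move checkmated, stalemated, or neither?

White to move; white king on h1.
In check: no.
King squares — g1: attacked by Kf1; g2: attacked by Kf1; h2: attacked by Qe2.
Legal moves for White: none.
Not in check and no legal moves → stalemate.

stalemate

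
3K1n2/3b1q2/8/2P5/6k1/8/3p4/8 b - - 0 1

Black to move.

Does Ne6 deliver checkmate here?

yes

After Ne6: white king on d8; in check: yes, from the black knight on e6.
King squares — c7: attacked by Ne6; d7: attacked by Qf7; e7: attacked by Qf7; c8: attacked by Bd7; e8: attacked by Bd7.
White has no legal moves → checkmate.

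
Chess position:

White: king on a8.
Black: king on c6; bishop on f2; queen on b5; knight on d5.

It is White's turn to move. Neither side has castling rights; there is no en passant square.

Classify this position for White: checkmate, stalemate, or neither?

stalemate

White to move; white king on a8.
In check: no.
King squares — a7: attacked by Bf2; b7: attacked by Qb5; b8: attacked by Qb5.
Legal moves for White: none.
Not in check and no legal moves → stalemate.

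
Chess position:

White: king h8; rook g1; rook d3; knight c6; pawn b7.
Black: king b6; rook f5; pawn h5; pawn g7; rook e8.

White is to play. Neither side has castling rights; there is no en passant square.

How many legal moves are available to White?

White to move; king on h8.
In check: yes, from the black rook on e8.
Legal moves: Kh7, Kxg7.
Count: 2.

2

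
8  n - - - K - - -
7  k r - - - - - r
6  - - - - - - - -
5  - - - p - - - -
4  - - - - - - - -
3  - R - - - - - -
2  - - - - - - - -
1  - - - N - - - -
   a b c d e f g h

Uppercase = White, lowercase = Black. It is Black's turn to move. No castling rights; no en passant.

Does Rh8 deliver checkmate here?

After Rh8: white king on e8; in check: yes, from the black rook on h8.
King squares — d7: attacked by Rb7; e7: attacked by Rb7; f7: attacked by Rb7; d8: attacked by Rh8; f8: attacked by Rh8.
White has no legal moves → checkmate.

yes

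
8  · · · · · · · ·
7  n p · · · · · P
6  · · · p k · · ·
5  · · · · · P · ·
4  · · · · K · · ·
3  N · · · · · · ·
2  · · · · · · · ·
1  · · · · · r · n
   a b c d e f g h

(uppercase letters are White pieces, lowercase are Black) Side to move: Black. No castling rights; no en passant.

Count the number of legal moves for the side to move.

5

Black to move; king on e6.
In check: yes, from the white pawn on f5.
Legal moves: Kf7, Ke7, Kd7, Kf6, Rxf5.
Count: 5.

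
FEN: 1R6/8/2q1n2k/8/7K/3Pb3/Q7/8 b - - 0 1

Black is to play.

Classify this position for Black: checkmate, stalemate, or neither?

neither

Black to move; black king on h6.
In check: no.
Legal moves for Black include: Kh7, Kg7, Kg6, Nf8, Nd8, Ng7, Nc7, Ng5, Nc5, Nf4, Nd4, Qe8, Qc8, Qa8, Qd7, Qc7, Qb7, Qd6, ... (list truncated; more exist).
Black has legal moves and is not in check → neither.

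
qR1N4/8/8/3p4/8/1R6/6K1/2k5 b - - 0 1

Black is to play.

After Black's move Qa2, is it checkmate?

After Qa2: white king on g2; in check: yes, from the black queen on a2.
White has 7 legal replies: Kh3, Kg3, Kf3, Kh1, Kg1, Kf1, Rb2.
In check but a legal move exists → not checkmate.

no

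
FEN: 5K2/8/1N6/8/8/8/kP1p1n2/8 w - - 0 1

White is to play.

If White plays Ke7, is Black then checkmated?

no

After Ke7: black king on a2; in check: no.
Black is not in check, so this cannot be checkmate.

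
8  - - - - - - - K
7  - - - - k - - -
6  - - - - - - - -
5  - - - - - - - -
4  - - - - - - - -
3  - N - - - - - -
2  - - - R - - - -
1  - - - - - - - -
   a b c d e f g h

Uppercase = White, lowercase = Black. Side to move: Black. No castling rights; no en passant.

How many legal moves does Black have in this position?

5

Black to move; king on e7.
In check: no.
Legal moves: Kf8, Ke8, Kf7, Kf6, Ke6.
Count: 5.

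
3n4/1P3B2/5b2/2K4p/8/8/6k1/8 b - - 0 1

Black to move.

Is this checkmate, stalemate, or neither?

Black to move; black king on g2.
In check: no.
Legal moves for Black include: Nxf7, Nxb7+, Ne6+, Nc6, Bh8, Bg7, Be7+, Bg5, Be5, Bh4, Bd4+, Bc3, Bb2, Ba1, Kh3, Kg3, Kf3, Kh2, ... (list truncated; more exist).
Black has legal moves and is not in check → neither.

neither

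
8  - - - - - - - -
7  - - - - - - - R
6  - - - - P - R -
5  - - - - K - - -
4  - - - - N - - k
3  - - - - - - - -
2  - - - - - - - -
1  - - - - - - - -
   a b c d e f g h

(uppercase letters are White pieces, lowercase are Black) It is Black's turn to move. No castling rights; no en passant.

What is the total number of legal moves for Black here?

0

Black to move; king on h4.
In check: yes, from the white rook on h7.
Legal moves: none.
Count: 0.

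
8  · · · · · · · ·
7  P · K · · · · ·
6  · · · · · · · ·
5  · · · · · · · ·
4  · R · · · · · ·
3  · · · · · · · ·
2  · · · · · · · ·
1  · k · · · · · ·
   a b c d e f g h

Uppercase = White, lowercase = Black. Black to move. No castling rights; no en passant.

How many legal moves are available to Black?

4

Black to move; king on b1.
In check: yes, from the white rook on b4.
Legal moves: Kc2, Ka2, Kc1, Ka1.
Count: 4.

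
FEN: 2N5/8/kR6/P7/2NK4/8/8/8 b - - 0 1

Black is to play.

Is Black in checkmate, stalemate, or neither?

checkmate

Black to move; black king on a6.
In check: yes, from the white rook on b6.
King squares — a5: attacked by Nc4; b5: attacked by Rb6; b6: attacked by Nc4; a7: attacked by Nc8; b7: attacked by Rb6.
Legal moves for Black: none.
In check with no legal moves → checkmate.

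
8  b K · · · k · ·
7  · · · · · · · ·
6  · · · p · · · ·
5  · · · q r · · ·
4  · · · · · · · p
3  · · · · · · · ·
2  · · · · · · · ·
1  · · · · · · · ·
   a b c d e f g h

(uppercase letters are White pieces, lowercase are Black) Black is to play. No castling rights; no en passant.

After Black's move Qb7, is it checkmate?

yes

After Qb7: white king on b8; in check: yes, from the black queen on b7.
King squares — a7: attacked by Qb7; b7: attacked by Ba8; c7: attacked by Qb7; a8: attacked by Qb7; c8: attacked by Qb7.
White has no legal moves → checkmate.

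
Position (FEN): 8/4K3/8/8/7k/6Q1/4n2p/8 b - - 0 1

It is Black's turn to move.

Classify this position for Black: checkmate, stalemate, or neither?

Black to move; black king on h4.
In check: yes, from the white queen on g3.
Legal moves for Black: Kh5, Kxg3, Nxg3.
Black is in check but has 3 legal moves → neither.

neither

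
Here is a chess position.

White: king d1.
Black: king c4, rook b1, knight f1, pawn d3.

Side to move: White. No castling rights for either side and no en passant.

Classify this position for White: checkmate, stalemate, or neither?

White to move; white king on d1.
In check: yes, from the black rook on b1.
King squares — c1: attacked by Rb1; e1: attacked by Rb1; c2: attacked by Pd3; d2: attacked by Nf1; e2: attacked by Pd3.
Legal moves for White: none.
In check with no legal moves → checkmate.

checkmate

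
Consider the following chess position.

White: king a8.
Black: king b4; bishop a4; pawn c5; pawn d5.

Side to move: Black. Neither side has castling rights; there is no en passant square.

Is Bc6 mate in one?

After Bc6: white king on a8; in check: yes, from the black bishop on c6.
White has 2 legal replies: Kb8, Ka7.
In check but a legal move exists → not checkmate.

no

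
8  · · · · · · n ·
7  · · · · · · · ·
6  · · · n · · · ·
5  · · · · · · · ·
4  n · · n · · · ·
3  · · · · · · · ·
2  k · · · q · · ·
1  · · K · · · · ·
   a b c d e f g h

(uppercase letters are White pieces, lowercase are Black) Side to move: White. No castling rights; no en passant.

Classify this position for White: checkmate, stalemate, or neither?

White to move; white king on c1.
In check: no.
King squares — b1: attacked by Ka2; d1: attacked by Qe2; b2: attacked by Ka2; c2: attacked by Qe2; d2: attacked by Qe2.
Legal moves for White: none.
Not in check and no legal moves → stalemate.

stalemate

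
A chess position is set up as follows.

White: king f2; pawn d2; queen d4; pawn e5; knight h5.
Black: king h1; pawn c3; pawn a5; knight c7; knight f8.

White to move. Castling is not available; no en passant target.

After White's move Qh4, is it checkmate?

After Qh4: black king on h1; in check: yes, from the white queen on h4.
King squares — g1: attacked by Kf2; g2: attacked by Kf2; h2: attacked by Qh4.
Black has no legal moves → checkmate.

yes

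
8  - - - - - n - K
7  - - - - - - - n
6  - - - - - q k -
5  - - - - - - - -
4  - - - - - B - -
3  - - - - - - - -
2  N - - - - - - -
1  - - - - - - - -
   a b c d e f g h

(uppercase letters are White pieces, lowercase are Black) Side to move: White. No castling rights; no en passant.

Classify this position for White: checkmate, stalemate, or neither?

neither

White to move; white king on h8.
In check: yes, from the black queen on f6.
King squares — g7: attacked by Qf6; h7: attacked by Kg6; g8: available.
Legal moves for White: Kg8.
White is in check but has 1 legal move → neither.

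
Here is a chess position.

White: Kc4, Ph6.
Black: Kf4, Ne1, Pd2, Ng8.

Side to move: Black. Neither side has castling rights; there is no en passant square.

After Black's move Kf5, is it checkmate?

After Kf5: white king on c4; in check: no.
White is not in check, so this cannot be checkmate.

no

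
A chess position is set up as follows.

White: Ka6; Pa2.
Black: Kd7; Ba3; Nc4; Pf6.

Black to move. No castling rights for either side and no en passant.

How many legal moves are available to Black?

23

Black to move; king on d7.
In check: no.
Legal moves: Ke8, Kd8, Kc8, Ke7, Kc7, Ke6, Kd6, Kc6, Nd6, Nb6, Ne5, Na5, Ne3, Nd2, Nb2, Bf8, Be7, Bd6, Bc5, Bb4, Bb2, Bc1, f5.
Count: 23.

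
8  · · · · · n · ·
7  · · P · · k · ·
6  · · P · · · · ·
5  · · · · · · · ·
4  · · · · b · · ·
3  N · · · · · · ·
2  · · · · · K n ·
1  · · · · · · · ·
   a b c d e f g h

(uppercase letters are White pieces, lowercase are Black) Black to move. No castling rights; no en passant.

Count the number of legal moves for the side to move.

24

Black to move; king on f7.
In check: no.
Legal moves: Nh7, Nd7, Ng6, Ne6, Kg8, Ke8, Kg7, Ke7, Kg6, Kf6, Ke6, Bh7, Bg6, Bxc6, Bf5, Bd5, Bf3, Bd3, Bc2, Bb1, Nh4, Nf4, Ne3, Ne1.
Count: 24.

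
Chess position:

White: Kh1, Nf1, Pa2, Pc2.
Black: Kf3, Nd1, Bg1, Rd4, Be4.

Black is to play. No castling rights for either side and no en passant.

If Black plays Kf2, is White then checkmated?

yes

After Kf2: white king on h1; in check: yes, from the black bishop on e4.
King squares — g1: attacked by Kf2; g2: attacked by Kf2; h2: attacked by Bg1.
White has no legal moves → checkmate.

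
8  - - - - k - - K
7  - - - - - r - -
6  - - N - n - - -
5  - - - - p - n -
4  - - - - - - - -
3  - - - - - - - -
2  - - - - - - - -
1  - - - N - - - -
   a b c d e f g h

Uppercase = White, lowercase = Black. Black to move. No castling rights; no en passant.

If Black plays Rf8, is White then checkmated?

yes

After Rf8: white king on h8; in check: yes, from the black rook on f8.
King squares — g7: attacked by Ne6; h7: attacked by Ng5; g8: attacked by Rf8.
White has no legal moves → checkmate.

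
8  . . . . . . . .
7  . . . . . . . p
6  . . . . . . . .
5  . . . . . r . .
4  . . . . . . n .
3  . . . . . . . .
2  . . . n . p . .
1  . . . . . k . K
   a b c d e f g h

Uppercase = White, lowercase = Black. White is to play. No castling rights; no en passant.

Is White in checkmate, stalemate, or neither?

White to move; white king on h1.
In check: no.
King squares — g1: attacked by Kf1; g2: attacked by Kf1; h2: attacked by Ng4.
Legal moves for White: none.
Not in check and no legal moves → stalemate.

stalemate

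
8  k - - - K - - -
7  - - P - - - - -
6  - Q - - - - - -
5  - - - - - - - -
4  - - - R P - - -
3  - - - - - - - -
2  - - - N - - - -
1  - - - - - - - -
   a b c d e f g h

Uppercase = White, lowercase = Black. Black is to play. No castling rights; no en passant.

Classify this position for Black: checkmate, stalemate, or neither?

stalemate

Black to move; black king on a8.
In check: no.
King squares — a7: attacked by Qb6; b7: attacked by Qb6; b8: attacked by Qb6.
Legal moves for Black: none.
Not in check and no legal moves → stalemate.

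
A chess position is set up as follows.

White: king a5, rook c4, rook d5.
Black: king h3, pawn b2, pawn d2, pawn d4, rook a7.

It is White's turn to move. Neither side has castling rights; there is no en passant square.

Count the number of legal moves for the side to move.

3

White to move; king on a5.
In check: yes, from the black rook on a7.
Legal moves: Kb6, Kb5, Kb4.
Count: 3.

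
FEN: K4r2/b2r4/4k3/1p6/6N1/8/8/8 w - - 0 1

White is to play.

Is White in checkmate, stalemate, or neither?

checkmate

White to move; white king on a8.
In check: yes, from the black rook on f8.
King squares — a7: attacked by Rd7; b7: attacked by Rd7; b8: attacked by Ba7.
Legal moves for White: none.
In check with no legal moves → checkmate.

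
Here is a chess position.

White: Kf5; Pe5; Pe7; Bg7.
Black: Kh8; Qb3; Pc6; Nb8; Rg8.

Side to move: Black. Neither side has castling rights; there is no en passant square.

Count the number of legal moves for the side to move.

Black to move; king on h8.
In check: yes, from the white bishop on g7.
Legal moves: Kh7, Kxg7, Rxg7.
Count: 3.

3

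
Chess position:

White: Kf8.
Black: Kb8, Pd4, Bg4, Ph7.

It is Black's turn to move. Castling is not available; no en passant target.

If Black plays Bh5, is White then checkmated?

After Bh5: white king on f8; in check: no.
White is not in check, so this cannot be checkmate.

no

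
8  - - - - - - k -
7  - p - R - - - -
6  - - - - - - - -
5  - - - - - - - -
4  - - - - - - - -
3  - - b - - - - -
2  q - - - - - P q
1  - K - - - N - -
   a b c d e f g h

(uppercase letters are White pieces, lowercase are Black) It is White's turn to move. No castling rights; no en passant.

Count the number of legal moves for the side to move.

White to move; king on b1.
In check: yes, from the black queen on a2.
Legal moves: Kxa2, Kc1.
Count: 2.

2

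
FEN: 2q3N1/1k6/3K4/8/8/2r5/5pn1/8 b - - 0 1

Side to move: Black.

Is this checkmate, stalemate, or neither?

Black to move; black king on b7.
In check: no.
Legal moves for Black include: Qxg8, Qf8+, Qe8, Qd8+, Qb8+, Qa8, Qd7+, Qc7+, Qe6+, Qc6+, Qf5, Qc5+, Qg4, Qc4, Qh3, Kb8, Ka8, Ka7, ... (list truncated; more exist).
Black has legal moves and is not in check → neither.

neither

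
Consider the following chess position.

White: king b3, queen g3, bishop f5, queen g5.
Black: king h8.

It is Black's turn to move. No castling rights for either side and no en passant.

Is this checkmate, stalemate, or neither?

Black to move; black king on h8.
In check: no.
King squares — g7: attacked by Qg5; h7: attacked by Bf5; g8: attacked by Qg5.
Legal moves for Black: none.
Not in check and no legal moves → stalemate.

stalemate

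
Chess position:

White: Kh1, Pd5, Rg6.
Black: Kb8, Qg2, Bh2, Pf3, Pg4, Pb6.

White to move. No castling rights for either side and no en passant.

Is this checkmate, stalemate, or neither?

checkmate

White to move; white king on h1.
In check: yes, from the black queen on g2.
King squares — g1: attacked by Qg2; g2: attacked by Pf3; h2: attacked by Qg2.
Legal moves for White: none.
In check with no legal moves → checkmate.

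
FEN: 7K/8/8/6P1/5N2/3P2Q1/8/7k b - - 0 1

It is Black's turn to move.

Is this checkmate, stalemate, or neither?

stalemate

Black to move; black king on h1.
In check: no.
King squares — g1: attacked by Qg3; g2: attacked by Qg3; h2: attacked by Qg3.
Legal moves for Black: none.
Not in check and no legal moves → stalemate.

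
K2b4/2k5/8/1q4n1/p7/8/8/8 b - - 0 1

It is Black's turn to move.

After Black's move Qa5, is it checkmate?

yes

After Qa5: white king on a8; in check: yes, from the black queen on a5.
King squares — a7: attacked by Qa5; b7: attacked by Kc7; b8: attacked by Kc7.
White has no legal moves → checkmate.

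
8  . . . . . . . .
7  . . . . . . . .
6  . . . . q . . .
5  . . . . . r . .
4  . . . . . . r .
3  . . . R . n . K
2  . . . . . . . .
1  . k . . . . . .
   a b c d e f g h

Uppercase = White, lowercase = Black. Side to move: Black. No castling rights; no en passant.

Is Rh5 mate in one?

yes

After Rh5: white king on h3; in check: yes, from the black rook on h5.
King squares — g2: attacked by Rg4; h2: attacked by Nf3; g3: attacked by Rg4; g4: attacked by Qe6; h4: attacked by Nf3.
White has no legal moves → checkmate.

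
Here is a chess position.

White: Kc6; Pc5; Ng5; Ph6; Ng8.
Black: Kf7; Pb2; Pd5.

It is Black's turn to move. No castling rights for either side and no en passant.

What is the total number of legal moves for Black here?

4

Black to move; king on f7.
In check: yes, from the white knight on g5.
Legal moves: Kxg8, Kf8, Ke8, Kg6.
Count: 4.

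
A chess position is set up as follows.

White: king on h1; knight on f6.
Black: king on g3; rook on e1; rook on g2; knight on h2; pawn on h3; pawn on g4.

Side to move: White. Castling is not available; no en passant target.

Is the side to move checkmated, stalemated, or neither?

White to move; white king on h1.
In check: yes, from the black rook on e1.
King squares — g1: attacked by Re1; g2: attacked by Kg3; h2: attacked by Rg2.
Legal moves for White: none.
In check with no legal moves → checkmate.

checkmate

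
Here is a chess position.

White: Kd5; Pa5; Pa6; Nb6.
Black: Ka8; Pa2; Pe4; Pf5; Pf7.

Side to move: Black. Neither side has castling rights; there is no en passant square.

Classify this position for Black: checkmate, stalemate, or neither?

Black to move; black king on a8.
In check: yes, from the white knight on b6.
King squares — a7: available; b7: attacked by Pa6; b8: available.
Legal moves for Black: Kb8, Ka7.
Black is in check but has 2 legal moves → neither.

neither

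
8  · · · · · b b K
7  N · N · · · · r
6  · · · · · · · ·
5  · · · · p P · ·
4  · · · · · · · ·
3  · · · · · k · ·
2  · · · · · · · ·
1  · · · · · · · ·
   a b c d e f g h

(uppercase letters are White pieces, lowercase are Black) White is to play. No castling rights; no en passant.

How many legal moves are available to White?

White to move; king on h8.
In check: yes, from the black rook on h7.
Legal moves: Kxg8.
Count: 1.

1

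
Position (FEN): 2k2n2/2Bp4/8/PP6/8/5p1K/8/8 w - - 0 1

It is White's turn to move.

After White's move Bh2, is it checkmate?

no

After Bh2: black king on c8; in check: no.
Black is not in check, so this cannot be checkmate.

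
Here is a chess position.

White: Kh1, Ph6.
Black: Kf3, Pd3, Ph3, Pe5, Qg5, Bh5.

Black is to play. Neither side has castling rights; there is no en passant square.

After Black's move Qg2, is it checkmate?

After Qg2: white king on h1; in check: yes, from the black queen on g2.
King squares — g1: attacked by Qg2; g2: attacked by Kf3; h2: attacked by Qg2.
White has no legal moves → checkmate.

yes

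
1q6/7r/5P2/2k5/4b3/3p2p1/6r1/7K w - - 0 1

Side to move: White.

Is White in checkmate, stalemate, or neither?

White to move; white king on h1.
In check: yes, from the black rook on h7.
King squares — g1: attacked by Rg2; g2: attacked by Be4; h2: attacked by Rg2.
Legal moves for White: none.
In check with no legal moves → checkmate.

checkmate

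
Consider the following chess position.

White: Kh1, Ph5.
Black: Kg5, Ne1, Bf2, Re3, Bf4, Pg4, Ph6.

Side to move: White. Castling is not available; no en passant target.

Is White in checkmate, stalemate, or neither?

stalemate

White to move; white king on h1.
In check: no.
King squares — g1: attacked by Bf2; g2: attacked by Ne1; h2: attacked by Bf4.
Legal moves for White: none.
Not in check and no legal moves → stalemate.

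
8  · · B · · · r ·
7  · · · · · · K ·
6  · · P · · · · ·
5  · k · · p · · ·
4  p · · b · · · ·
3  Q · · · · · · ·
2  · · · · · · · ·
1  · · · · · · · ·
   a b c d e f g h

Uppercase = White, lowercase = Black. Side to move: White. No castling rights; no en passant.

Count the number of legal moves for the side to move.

5

White to move; king on g7.
In check: yes, from the black rook on g8.
Legal moves: Kxg8, Kh7, Kf7, Kh6, Kf6.
Count: 5.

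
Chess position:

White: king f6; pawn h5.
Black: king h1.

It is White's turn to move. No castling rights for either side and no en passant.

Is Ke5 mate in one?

no

After Ke5: black king on h1; in check: no.
Black is not in check, so this cannot be checkmate.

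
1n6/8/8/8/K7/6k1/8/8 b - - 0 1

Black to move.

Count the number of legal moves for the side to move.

11

Black to move; king on g3.
In check: no.
Legal moves: Nd7, Nc6, Na6, Kh4, Kg4, Kf4, Kh3, Kf3, Kh2, Kg2, Kf2.
Count: 11.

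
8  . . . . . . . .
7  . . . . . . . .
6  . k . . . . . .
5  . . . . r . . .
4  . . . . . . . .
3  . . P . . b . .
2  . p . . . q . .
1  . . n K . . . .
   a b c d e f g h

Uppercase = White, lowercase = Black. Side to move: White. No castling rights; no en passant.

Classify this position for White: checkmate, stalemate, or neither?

checkmate

White to move; white king on d1.
In check: yes, from the black bishop on f3.
King squares — c1: attacked by Pb2; e1: attacked by Qf2; c2: attacked by Qf2; d2: attacked by Qf2; e2: attacked by Nc1.
Legal moves for White: none.
In check with no legal moves → checkmate.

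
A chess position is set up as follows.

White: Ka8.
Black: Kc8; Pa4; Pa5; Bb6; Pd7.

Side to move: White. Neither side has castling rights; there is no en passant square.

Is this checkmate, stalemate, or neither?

White to move; white king on a8.
In check: no.
King squares — a7: attacked by Bb6; b7: attacked by Kc8; b8: attacked by Kc8.
Legal moves for White: none.
Not in check and no legal moves → stalemate.

stalemate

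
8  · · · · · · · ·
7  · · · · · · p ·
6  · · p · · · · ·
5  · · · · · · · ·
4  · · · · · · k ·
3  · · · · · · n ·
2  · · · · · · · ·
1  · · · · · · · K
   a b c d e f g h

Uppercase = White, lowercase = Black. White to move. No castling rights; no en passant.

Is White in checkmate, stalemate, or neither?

White to move; white king on h1.
In check: yes, from the black knight on g3.
King squares — g1: available; g2: available; h2: available.
Legal moves for White: Kh2, Kg2, Kg1.
White is in check but has 3 legal moves → neither.

neither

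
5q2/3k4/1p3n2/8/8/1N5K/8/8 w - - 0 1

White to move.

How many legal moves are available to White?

White to move; king on h3.
In check: no.
Legal moves: Kh4, Kg3, Kh2, Kg2, Nc5+, Na5, Nd4, Nd2, Nc1, Na1.
Count: 10.

10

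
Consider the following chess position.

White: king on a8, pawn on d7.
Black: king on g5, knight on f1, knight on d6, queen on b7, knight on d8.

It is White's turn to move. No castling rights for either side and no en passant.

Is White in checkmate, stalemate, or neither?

checkmate

White to move; white king on a8.
In check: yes, from the black queen on b7.
King squares — a7: attacked by Qb7; b7: attacked by Nd6; b8: attacked by Qb7.
Legal moves for White: none.
In check with no legal moves → checkmate.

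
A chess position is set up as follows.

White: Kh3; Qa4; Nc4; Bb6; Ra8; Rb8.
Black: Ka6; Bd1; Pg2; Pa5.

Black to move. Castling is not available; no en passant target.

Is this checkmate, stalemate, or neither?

Black to move; black king on a6.
In check: yes, from the white rook on a8.
King squares — a5: own pawn; b5: attacked by Qa4; b6: attacked by Nc4; a7: attacked by Bb6; b7: attacked by Rb8.
Legal moves for Black: none.
In check with no legal moves → checkmate.

checkmate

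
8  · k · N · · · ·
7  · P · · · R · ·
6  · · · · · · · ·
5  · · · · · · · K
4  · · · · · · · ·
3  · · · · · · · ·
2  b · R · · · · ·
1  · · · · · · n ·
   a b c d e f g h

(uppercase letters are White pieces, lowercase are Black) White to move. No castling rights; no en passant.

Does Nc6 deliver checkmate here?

yes

After Nc6: black king on b8; in check: yes, from the white knight on c6.
King squares — a7: attacked by Nc6; b7: attacked by Rf7; c7: attacked by Rf7; a8: attacked by Pb7; c8: attacked by Pb7.
Black has no legal moves → checkmate.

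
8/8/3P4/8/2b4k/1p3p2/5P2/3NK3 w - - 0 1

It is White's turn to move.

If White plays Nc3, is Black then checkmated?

After Nc3: black king on h4; in check: no.
Black is not in check, so this cannot be checkmate.

no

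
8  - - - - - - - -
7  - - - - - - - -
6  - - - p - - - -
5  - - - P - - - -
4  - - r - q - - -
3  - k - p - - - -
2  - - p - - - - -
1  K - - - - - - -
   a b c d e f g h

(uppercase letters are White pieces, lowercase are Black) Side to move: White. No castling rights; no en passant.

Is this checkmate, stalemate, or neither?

stalemate

White to move; white king on a1.
In check: no.
King squares — b1: attacked by Pc2; a2: attacked by Kb3; b2: attacked by Kb3.
Legal moves for White: none.
Not in check and no legal moves → stalemate.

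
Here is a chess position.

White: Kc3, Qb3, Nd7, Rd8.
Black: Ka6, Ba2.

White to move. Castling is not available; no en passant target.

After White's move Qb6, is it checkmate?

yes

After Qb6: black king on a6; in check: yes, from the white queen on b6.
King squares — a5: attacked by Qb6; b5: attacked by Qb6; b6: attacked by Nd7; a7: attacked by Qb6; b7: attacked by Qb6.
Black has no legal moves → checkmate.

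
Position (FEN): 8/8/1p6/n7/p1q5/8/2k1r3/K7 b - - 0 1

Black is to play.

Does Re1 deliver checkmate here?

yes

After Re1: white king on a1; in check: yes, from the black rook on e1.
King squares — b1: attacked by Re1; a2: attacked by Qc4; b2: attacked by Kc2.
White has no legal moves → checkmate.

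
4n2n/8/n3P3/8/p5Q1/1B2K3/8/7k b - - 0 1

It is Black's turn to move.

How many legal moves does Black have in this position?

13

Black to move; king on h1.
In check: no.
Legal moves: Nf7, Ng6, Ng7, Nec7, Nf6, Nd6, Nb8, Nac7, Nc5, Nb4, Kh2, axb3, a3.
Count: 13.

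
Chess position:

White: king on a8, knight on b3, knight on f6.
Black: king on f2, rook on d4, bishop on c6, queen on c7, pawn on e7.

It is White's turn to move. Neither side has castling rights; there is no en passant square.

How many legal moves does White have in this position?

0

White to move; king on a8.
In check: yes, from the black bishop on c6.
Legal moves: none.
Count: 0.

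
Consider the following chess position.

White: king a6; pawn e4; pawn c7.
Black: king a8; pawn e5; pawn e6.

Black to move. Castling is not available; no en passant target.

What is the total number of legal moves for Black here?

0

Black to move; king on a8.
In check: no.
Legal moves: none.
Count: 0.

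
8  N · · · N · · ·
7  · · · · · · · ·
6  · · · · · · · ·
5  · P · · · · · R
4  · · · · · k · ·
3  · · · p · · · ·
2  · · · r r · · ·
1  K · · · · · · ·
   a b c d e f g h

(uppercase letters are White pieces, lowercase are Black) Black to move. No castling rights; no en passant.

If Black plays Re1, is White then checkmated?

After Re1: white king on a1; in check: yes, from the black rook on e1.
King squares — b1: attacked by Re1; a2: attacked by Rd2; b2: attacked by Rd2.
White has no legal moves → checkmate.

yes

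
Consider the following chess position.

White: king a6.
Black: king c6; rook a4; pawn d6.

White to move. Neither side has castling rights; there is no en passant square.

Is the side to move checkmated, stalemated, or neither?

checkmate

White to move; white king on a6.
In check: yes, from the black rook on a4.
King squares — a5: attacked by Ra4; b5: attacked by Kc6; b6: attacked by Kc6; a7: attacked by Ra4; b7: attacked by Kc6.
Legal moves for White: none.
In check with no legal moves → checkmate.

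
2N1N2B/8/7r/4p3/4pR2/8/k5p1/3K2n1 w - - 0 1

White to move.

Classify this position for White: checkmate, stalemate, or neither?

White to move; white king on d1.
In check: no.
Legal moves for White include: Bg7, Bf6, Bxe5, Ng7, Nc7, Nf6, Ned6, Ne7, Na7, Ncd6, Nb6, Rf8, Rf7, Rf6, Rf5, Rh4, Rg4, Rxe4, ... (list truncated; more exist).
White has legal moves and is not in check → neither.

neither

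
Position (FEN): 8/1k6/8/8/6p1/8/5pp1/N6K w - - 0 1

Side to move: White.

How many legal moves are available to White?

White to move; king on h1.
In check: yes, from the black pawn on g2.
Legal moves: Kh2, Kxg2.
Count: 2.

2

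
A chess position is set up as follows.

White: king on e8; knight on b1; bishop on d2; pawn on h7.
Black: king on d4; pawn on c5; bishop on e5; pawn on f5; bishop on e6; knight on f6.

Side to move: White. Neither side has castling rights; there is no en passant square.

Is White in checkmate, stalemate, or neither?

neither

White to move; white king on e8.
In check: yes, from the black knight on f6.
Legal moves for White: Kf8, Kd8, Ke7.
White is in check but has 3 legal moves → neither.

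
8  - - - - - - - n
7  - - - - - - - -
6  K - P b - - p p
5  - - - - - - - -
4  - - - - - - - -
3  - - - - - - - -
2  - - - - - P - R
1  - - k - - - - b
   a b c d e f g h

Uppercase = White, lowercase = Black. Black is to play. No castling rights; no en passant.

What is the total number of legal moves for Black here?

24

Black to move; king on c1.
In check: no.
Legal moves: Nf7, Bf8, Bb8, Be7, Bc7, Be5, Bc5, Bf4, Bb4, Bg3, Ba3, Bxh2, Bxc6, Bd5, Be4, Bf3, Bg2, Kd2, Kc2, Kb2, Kd1, Kb1, h5, g5.
Count: 24.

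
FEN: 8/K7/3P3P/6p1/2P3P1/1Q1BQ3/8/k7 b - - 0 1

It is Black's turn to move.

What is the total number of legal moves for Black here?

Black to move; king on a1.
In check: no.
Legal moves: none.
Count: 0.

0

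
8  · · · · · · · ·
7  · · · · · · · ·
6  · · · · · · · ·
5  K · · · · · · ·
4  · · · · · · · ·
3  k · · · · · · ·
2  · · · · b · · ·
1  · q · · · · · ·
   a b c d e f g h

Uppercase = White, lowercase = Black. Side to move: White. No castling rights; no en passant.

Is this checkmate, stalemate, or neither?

stalemate

White to move; white king on a5.
In check: no.
King squares — a4: attacked by Ka3; b4: attacked by Qb1; b5: attacked by Qb1; a6: attacked by Be2; b6: attacked by Qb1.
Legal moves for White: none.
Not in check and no legal moves → stalemate.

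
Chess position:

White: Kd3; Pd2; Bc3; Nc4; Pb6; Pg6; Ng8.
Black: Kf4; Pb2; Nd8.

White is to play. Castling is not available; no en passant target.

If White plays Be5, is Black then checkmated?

no

After Be5: black king on f4; in check: yes, from the white bishop on e5.
Black has 4 legal replies: Kg5, Kf5, Kg4, Kf3.
In check but a legal move exists → not checkmate.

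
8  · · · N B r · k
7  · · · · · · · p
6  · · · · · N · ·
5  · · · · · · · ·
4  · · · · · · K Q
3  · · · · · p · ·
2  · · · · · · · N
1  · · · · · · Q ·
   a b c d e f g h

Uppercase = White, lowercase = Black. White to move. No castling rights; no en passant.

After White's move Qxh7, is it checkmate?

yes

After Qxh7: black king on h8; in check: yes, from the white queen on h7.
King squares — g7: attacked by Qh7; h7: attacked by Nf6; g8: attacked by Nf6.
Black has no legal moves → checkmate.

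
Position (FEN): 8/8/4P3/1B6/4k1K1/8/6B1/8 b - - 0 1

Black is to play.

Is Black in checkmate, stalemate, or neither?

Black to move; black king on e4.
In check: yes, from the white bishop on g2.
Legal moves for Black: Ke5, Kd4, Ke3.
Black is in check but has 3 legal moves → neither.

neither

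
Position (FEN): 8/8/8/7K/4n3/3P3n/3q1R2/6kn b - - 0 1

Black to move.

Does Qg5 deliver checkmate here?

yes

After Qg5: white king on h5; in check: yes, from the black queen on g5.
King squares — g4: attacked by Qg5; h4: attacked by Qg5; g5: attacked by Nh3; g6: attacked by Qg5; h6: attacked by Qg5.
White has no legal moves → checkmate.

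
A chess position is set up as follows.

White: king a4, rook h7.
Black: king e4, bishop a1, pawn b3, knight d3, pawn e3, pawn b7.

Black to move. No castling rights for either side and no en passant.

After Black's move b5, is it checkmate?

After b5: white king on a4; in check: yes, from the black pawn on b5.
White has 4 legal replies: Kxb5, Ka5, Kxb3, Ka3.
In check but a legal move exists → not checkmate.

no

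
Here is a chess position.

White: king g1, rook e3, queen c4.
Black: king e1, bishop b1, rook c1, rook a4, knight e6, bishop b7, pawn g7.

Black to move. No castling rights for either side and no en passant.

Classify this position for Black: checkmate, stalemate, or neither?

Black to move; black king on e1.
In check: yes, from the white rook on e3.
Legal moves for Black: Kd2+, Kd1.
Black is in check but has 2 legal moves → neither.

neither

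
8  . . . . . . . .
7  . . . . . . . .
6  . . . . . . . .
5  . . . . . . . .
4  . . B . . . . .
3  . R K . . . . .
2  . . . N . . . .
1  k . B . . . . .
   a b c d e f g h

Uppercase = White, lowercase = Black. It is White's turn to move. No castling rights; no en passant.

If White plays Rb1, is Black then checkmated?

yes

After Rb1: black king on a1; in check: yes, from the white rook on b1.
King squares — b1: attacked by Nd2; a2: attacked by Bc4; b2: attacked by Rb1.
Black has no legal moves → checkmate.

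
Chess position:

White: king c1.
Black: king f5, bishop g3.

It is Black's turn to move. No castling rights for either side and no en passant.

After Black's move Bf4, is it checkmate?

After Bf4: white king on c1; in check: yes, from the black bishop on f4.
White has 4 legal replies: Kc2, Kb2, Kd1, Kb1.
In check but a legal move exists → not checkmate.

no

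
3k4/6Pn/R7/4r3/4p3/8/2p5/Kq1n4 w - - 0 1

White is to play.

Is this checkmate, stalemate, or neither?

White to move; white king on a1.
In check: yes, from the black queen on b1.
King squares — b1: attacked by Pc2; a2: attacked by Qb1; b2: attacked by Qb1.
Legal moves for White: none.
In check with no legal moves → checkmate.

checkmate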